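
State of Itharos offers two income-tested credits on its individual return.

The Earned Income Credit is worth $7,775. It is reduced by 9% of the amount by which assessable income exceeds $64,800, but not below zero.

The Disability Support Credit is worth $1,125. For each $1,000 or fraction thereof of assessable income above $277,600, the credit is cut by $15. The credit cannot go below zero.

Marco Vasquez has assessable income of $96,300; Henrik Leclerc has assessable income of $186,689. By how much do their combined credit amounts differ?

Marco ($96,300): Earned Income Credit: 9% of the $31,500 excess over $64,800 is $2,835; credit = $7,775 − $2,835 = $4,940. Disability Support Credit: $96,300 is at or below the $277,600 threshold, so the full $1,125 applies. total $4,940 + $1,125 = $6,065
Henrik ($186,689): Earned Income Credit: 9% of the $121,889 excess over $64,800 is $10,970.01 ≥ base, so the credit is $0. Disability Support Credit: $186,689 is at or below the $277,600 threshold, so the full $1,125 applies. total $0 + $1,125 = $1,125
Difference: |$6,065 − $1,125| = $4,940.

$4,940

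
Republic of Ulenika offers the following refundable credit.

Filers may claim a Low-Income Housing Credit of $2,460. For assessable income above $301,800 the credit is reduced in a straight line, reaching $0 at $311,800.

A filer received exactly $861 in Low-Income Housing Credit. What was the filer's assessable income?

$308,300

$861 is 861/2,460 of the full $2,460, so 1,599/2,460 of the $10,000 range has been used: income = $301,800 + $10,000 × 1,599/2,460 = $308,300.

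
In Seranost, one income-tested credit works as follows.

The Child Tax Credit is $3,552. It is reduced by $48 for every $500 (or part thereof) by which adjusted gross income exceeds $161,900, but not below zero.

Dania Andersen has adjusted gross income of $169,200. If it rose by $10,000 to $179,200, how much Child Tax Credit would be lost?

$960

At $169,200 — income exceeds $161,900 by $7,300, which is 15 full-or-partial $500 increments; reduction = 15 × $48 = $720, leaving $2,832.
At $179,200 — income exceeds $161,900 by $17,300, which is 35 full-or-partial $500 increments; reduction = 35 × $48 = $1,680, leaving $1,872.
Lost: $2,832 − $1,872 = $960.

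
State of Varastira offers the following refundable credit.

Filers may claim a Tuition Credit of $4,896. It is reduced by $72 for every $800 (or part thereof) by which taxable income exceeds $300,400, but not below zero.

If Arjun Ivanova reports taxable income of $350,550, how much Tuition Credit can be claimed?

$360

Tuition Credit: income exceeds $300,400 by $50,150, which is 63 full-or-partial $800 increments; reduction = 63 × $72 = $4,536, leaving $360.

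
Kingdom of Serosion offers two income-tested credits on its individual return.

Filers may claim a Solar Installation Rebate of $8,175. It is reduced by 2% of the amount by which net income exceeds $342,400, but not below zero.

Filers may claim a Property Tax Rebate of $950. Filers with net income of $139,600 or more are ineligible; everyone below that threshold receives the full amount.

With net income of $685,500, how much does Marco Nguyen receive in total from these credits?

Solar Installation Rebate: 2% of the $343,100 excess over $342,400 is $6,862; credit = $8,175 − $6,862 = $1,313.
Property Tax Rebate: $685,500 meets or exceeds the $139,600 cutoff, so the credit is $0.
Total: $1,313 + $0 = $1,313.

$1,313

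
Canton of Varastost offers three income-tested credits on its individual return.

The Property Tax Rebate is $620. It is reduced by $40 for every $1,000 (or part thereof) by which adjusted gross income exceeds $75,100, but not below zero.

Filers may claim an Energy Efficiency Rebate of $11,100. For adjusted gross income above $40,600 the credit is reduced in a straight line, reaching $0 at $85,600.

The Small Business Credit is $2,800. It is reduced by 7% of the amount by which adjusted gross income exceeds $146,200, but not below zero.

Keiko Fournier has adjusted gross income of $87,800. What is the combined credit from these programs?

Property Tax Rebate: income exceeds $75,100 by $12,700, which is 13 full-or-partial $1,000 increments; reduction = 13 × $40 = $520, leaving $100.
Energy Efficiency Rebate: $87,800 is at or above $85,600, so the credit is $0.
Small Business Credit: $87,800 is at or below the $146,200 threshold, so the full $2,800 applies.
Total: $100 + $0 + $2,800 = $2,900.

$2,900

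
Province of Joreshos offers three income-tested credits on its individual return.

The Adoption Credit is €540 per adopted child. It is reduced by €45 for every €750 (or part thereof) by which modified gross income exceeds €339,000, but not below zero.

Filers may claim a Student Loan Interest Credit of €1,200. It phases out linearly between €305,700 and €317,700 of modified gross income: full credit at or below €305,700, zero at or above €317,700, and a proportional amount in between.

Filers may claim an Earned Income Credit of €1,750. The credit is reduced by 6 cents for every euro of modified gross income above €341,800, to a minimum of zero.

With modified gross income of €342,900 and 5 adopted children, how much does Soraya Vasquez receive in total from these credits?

Adoption Credit: base = 5 × €540 = €2,700. income exceeds €339,000 by €3,900, which is 6 full-or-partial €750 increments; reduction = 6 × €45 = €270, leaving €2,430.
Student Loan Interest Credit: €342,900 is at or above €317,700, so the credit is €0.
Earned Income Credit: 6% of the €1,100 excess over €341,800 is €66; credit = €1,750 − €66 = €1,684.
Total: €2,430 + €0 + €1,684 = €4,114.

€4,114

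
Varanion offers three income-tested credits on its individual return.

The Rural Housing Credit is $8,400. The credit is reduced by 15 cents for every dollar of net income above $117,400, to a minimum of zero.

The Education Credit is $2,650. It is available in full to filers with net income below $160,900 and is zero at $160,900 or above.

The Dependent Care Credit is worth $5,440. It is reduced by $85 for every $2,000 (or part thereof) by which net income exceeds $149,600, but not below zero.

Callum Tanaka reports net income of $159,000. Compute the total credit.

$9,825

Rural Housing Credit: 15% of the $41,600 excess over $117,400 is $6,240; credit = $8,400 − $6,240 = $2,160.
Education Credit: $159,000 is below the $160,900 cutoff, so the full $2,650 applies.
Dependent Care Credit: income exceeds $149,600 by $9,400, which is 5 full-or-partial $2,000 increments; reduction = 5 × $85 = $425, leaving $5,015.
Total: $2,160 + $2,650 + $5,015 = $9,825.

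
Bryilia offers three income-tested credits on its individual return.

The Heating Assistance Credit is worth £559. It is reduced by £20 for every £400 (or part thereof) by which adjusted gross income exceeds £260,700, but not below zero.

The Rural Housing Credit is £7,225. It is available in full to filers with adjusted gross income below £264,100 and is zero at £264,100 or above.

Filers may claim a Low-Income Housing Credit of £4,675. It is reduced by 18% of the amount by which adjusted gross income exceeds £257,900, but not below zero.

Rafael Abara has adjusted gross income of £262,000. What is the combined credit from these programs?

Heating Assistance Credit: income exceeds £260,700 by £1,300, which is 4 full-or-partial £400 increments; reduction = 4 × £20 = £80, leaving £479.
Rural Housing Credit: £262,000 is below the £264,100 cutoff, so the full £7,225 applies.
Low-Income Housing Credit: 18% of the £4,100 excess over £257,900 is £738; credit = £4,675 − £738 = £3,937.
Total: £479 + £7,225 + £3,937 = £11,641.

£11,641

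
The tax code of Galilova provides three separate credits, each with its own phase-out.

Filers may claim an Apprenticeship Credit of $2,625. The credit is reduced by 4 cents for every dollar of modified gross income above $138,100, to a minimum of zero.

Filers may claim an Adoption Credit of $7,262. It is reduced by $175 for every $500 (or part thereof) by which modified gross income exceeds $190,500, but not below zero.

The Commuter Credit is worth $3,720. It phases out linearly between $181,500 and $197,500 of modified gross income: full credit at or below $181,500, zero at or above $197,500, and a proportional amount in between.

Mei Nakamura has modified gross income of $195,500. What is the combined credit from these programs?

$6,306

Apprenticeship Credit: 4% of the $57,400 excess over $138,100 is $2,296; credit = $2,625 − $2,296 = $329.
Adoption Credit: income exceeds $190,500 by $5,000, which is 10 full-or-partial $500 increments; reduction = 10 × $175 = $1,750, leaving $5,512.
Commuter Credit: $195,500 is $14,000 into a $16,000 phase-out range, leaving 2,000/16,000 of the credit: $3,720 × 2,000/16,000 = $465.
Total: $329 + $5,512 + $465 = $6,306.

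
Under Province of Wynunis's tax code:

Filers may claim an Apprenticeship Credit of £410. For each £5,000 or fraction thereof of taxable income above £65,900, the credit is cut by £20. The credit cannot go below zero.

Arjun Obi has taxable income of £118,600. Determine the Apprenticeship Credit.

£190

Apprenticeship Credit: income exceeds £65,900 by £52,700, which is 11 full-or-partial £5,000 increments; reduction = 11 × £20 = £220, leaving £190.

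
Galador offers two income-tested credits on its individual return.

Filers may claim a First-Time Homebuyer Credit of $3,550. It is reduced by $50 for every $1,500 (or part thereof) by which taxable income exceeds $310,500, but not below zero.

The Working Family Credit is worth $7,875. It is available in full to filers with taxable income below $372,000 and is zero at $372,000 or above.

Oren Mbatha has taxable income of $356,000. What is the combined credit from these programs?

$9,875

First-Time Homebuyer Credit: income exceeds $310,500 by $45,500, which is 31 full-or-partial $1,500 increments; reduction = 31 × $50 = $1,550, leaving $2,000.
Working Family Credit: $356,000 is below the $372,000 cutoff, so the full $7,875 applies.
Total: $2,000 + $7,875 = $9,875.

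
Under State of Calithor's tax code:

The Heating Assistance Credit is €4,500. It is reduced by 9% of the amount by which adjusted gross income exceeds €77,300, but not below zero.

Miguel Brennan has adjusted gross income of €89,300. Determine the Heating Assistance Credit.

Heating Assistance Credit: 9% of the €12,000 excess over €77,300 is €1,080; credit = €4,500 − €1,080 = €3,420.

€3,420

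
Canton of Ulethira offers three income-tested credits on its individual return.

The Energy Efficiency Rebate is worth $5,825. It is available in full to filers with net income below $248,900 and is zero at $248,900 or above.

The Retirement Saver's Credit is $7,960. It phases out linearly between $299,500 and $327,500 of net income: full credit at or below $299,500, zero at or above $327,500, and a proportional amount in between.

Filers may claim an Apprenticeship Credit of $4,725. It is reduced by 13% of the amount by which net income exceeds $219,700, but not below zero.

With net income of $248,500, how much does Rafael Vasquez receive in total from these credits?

Energy Efficiency Rebate: $248,500 is below the $248,900 cutoff, so the full $5,825 applies.
Retirement Saver's Credit: $248,500 is at or below the $299,500 threshold, so the full $7,960 applies.
Apprenticeship Credit: 13% of the $28,800 excess over $219,700 is $3,744; credit = $4,725 − $3,744 = $981.
Total: $5,825 + $7,960 + $981 = $14,766.

$14,766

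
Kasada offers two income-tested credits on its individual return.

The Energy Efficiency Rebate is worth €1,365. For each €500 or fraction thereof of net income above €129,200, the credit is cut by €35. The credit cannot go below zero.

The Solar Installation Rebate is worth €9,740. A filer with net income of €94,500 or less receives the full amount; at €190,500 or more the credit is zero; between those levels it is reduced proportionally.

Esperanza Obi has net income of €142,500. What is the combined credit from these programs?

Energy Efficiency Rebate: income exceeds €129,200 by €13,300, which is 27 full-or-partial €500 increments; reduction = 27 × €35 = €945, leaving €420.
Solar Installation Rebate: €142,500 is €48,000 into a €96,000 phase-out range, leaving 48,000/96,000 of the credit: €9,740 × 48,000/96,000 = €4,870.
Total: €420 + €4,870 = €5,290.

€5,290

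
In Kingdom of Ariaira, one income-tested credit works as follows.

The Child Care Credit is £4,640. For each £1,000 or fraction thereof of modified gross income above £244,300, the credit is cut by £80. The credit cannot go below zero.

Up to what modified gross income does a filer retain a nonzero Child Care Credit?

After 57 increments the reduction is 57 × £80 = £4,560, leaving £80; one more increment wipes it out. Increment 57 ends at excess 57 × £1,000 = £57,000, so the highest qualifying income is £244,300 + £57,000 = £301,300.

£301,300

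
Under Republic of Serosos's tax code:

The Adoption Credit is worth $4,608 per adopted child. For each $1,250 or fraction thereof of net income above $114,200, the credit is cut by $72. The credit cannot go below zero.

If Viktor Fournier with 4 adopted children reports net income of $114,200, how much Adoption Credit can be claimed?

Adoption Credit: base = 4 × $4,608 = $18,432. $114,200 is at or below the $114,200 threshold, so the full $18,432 applies.

$18,432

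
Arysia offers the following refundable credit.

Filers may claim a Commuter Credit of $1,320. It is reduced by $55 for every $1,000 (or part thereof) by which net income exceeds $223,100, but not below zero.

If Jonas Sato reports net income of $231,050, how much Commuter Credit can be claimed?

Commuter Credit: income exceeds $223,100 by $7,950, which is 8 full-or-partial $1,000 increments; reduction = 8 × $55 = $440, leaving $880.

$880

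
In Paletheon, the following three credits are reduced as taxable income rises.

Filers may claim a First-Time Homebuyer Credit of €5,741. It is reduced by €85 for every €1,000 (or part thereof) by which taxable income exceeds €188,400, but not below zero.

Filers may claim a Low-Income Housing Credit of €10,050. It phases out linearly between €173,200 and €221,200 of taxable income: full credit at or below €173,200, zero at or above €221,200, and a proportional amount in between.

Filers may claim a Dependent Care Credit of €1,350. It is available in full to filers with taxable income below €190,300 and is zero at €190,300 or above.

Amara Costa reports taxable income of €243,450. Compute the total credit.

€981

First-Time Homebuyer Credit: income exceeds €188,400 by €55,050, which is 56 full-or-partial €1,000 increments; reduction = 56 × €85 = €4,760, leaving €981.
Low-Income Housing Credit: €243,450 is at or above €221,200, so the credit is €0.
Dependent Care Credit: €243,450 meets or exceeds the €190,300 cutoff, so the credit is €0.
Total: €981 + €0 + €0 = €981.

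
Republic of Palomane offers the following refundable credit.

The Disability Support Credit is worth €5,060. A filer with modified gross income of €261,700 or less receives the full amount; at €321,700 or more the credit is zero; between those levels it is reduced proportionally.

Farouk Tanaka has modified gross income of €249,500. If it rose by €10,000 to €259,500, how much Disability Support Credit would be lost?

At €249,500 — €249,500 is at or below the €261,700 threshold, so the full €5,060 applies.
At €259,500 — €259,500 is at or below the €261,700 threshold, so the full €5,060 applies.
Lost: €5,060 − €5,060 = €0.

€0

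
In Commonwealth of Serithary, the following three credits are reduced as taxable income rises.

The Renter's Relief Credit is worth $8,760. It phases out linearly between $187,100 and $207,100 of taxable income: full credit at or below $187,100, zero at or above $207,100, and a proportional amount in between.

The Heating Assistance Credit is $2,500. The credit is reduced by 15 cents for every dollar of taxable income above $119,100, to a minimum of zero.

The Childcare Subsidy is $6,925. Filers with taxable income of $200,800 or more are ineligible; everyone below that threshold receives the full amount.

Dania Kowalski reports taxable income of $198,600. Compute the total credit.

$10,648

Renter's Relief Credit: $198,600 is $11,500 into a $20,000 phase-out range, leaving 8,500/20,000 of the credit: $8,760 × 8,500/20,000 = $3,723.
Heating Assistance Credit: 15% of the $79,500 excess over $119,100 is $11,925 ≥ base, so the credit is $0.
Childcare Subsidy: $198,600 is below the $200,800 cutoff, so the full $6,925 applies.
Total: $3,723 + $0 + $6,925 = $10,648.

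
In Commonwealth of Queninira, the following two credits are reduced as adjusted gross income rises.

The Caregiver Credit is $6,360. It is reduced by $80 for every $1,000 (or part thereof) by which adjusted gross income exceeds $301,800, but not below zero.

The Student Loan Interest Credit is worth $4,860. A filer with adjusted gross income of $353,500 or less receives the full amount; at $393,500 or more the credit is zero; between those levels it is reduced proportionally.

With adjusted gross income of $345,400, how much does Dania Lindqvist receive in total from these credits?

Caregiver Credit: income exceeds $301,800 by $43,600, which is 44 full-or-partial $1,000 increments; reduction = 44 × $80 = $3,520, leaving $2,840.
Student Loan Interest Credit: $345,400 is at or below the $353,500 threshold, so the full $4,860 applies.
Total: $2,840 + $4,860 = $7,700.

$7,700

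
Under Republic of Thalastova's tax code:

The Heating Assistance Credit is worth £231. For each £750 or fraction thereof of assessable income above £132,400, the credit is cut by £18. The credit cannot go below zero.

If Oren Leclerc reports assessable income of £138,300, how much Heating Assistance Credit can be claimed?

£87

Heating Assistance Credit: income exceeds £132,400 by £5,900, which is 8 full-or-partial £750 increments; reduction = 8 × £18 = £144, leaving £87.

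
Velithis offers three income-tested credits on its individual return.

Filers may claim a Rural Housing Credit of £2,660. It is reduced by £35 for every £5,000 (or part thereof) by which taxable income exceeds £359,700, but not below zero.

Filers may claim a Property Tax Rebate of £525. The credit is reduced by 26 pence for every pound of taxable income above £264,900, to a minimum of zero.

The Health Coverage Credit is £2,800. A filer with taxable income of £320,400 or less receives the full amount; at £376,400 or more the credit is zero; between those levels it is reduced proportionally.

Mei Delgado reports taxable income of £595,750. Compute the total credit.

£980

Rural Housing Credit: income exceeds £359,700 by £236,050, which is 48 full-or-partial £5,000 increments; reduction = 48 × £35 = £1,680, leaving £980.
Property Tax Rebate: 26% of the £330,850 excess over £264,900 is £86,021 ≥ base, so the credit is £0.
Health Coverage Credit: £595,750 is at or above £376,400, so the credit is £0.
Total: £980 + £0 + £0 = £980.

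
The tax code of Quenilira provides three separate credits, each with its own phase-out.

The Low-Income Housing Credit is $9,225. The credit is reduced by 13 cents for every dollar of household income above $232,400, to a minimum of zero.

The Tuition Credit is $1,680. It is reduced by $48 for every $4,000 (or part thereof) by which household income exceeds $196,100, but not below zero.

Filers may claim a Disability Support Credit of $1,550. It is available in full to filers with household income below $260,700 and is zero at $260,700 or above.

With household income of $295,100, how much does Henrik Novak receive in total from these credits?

$1,554

Low-Income Housing Credit: 13% of the $62,700 excess over $232,400 is $8,151; credit = $9,225 − $8,151 = $1,074.
Tuition Credit: income exceeds $196,100 by $99,000, which is 25 full-or-partial $4,000 increments; reduction = 25 × $48 = $1,200, leaving $480.
Disability Support Credit: $295,100 meets or exceeds the $260,700 cutoff, so the credit is $0.
Total: $1,074 + $480 + $0 = $1,554.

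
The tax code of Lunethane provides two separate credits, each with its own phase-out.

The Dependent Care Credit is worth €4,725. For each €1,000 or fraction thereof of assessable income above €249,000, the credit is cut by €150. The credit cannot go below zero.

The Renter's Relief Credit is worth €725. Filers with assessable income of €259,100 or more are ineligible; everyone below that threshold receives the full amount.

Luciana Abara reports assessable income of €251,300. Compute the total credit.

Dependent Care Credit: income exceeds €249,000 by €2,300, which is 3 full-or-partial €1,000 increments; reduction = 3 × €150 = €450, leaving €4,275.
Renter's Relief Credit: €251,300 is below the €259,100 cutoff, so the full €725 applies.
Total: €4,275 + €725 = €5,000.

€5,000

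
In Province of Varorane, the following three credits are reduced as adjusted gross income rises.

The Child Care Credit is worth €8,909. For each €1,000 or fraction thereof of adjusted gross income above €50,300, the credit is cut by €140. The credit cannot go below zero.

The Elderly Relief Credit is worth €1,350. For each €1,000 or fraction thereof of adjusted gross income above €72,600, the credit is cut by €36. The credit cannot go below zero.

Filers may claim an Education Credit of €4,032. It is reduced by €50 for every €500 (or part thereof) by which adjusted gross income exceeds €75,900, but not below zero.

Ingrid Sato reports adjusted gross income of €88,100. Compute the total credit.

Child Care Credit: income exceeds €50,300 by €37,800, which is 38 full-or-partial €1,000 increments; reduction = 38 × €140 = €5,320, leaving €3,589.
Elderly Relief Credit: income exceeds €72,600 by €15,500, which is 16 full-or-partial €1,000 increments; reduction = 16 × €36 = €576, leaving €774.
Education Credit: income exceeds €75,900 by €12,200, which is 25 full-or-partial €500 increments; reduction = 25 × €50 = €1,250, leaving €2,782.
Total: €3,589 + €774 + €2,782 = €7,145.

€7,145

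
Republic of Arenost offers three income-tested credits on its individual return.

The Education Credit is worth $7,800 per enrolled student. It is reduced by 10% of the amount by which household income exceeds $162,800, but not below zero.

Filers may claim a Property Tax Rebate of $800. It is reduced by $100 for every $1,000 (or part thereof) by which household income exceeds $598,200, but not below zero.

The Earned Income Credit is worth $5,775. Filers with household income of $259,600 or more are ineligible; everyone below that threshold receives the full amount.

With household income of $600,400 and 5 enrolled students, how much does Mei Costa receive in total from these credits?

Education Credit: base = 5 × $7,800 = $39,000. 10% of the $437,600 excess over $162,800 is $43,760 ≥ base, so the credit is $0.
Property Tax Rebate: income exceeds $598,200 by $2,200, which is 3 full-or-partial $1,000 increments; reduction = 3 × $100 = $300, leaving $500.
Earned Income Credit: $600,400 meets or exceeds the $259,600 cutoff, so the credit is $0.
Total: $0 + $500 + $0 = $500.

$500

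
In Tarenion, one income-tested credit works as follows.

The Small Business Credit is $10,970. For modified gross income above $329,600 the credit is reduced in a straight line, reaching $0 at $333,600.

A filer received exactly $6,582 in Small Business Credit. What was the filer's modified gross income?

$331,200

$6,582 is 6,582/10,970 of the full $10,970, so 4,388/10,970 of the $4,000 range has been used: income = $329,600 + $4,000 × 4,388/10,970 = $331,200.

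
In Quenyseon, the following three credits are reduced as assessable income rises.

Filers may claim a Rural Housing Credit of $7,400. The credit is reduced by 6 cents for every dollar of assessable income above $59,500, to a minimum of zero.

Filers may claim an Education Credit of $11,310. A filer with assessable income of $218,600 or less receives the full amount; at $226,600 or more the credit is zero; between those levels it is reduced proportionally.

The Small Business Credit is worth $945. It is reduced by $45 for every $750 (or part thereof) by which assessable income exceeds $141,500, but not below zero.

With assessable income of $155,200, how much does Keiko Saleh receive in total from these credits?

$13,058

Rural Housing Credit: 6% of the $95,700 excess over $59,500 is $5,742; credit = $7,400 − $5,742 = $1,658.
Education Credit: $155,200 is at or below the $218,600 threshold, so the full $11,310 applies.
Small Business Credit: income exceeds $141,500 by $13,700, which is 19 full-or-partial $750 increments; reduction = 19 × $45 = $855, leaving $90.
Total: $1,658 + $11,310 + $90 = $13,058.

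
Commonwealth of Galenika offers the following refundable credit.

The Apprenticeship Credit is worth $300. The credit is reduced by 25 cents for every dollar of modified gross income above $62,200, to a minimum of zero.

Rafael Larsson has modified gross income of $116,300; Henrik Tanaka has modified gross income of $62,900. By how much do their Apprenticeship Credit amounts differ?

Rafael ($116,300): Apprenticeship Credit: 25% of the $54,100 excess over $62,200 is $13,525 ≥ base, so the credit is $0.
Henrik ($62,900): Apprenticeship Credit: 25% of the $700 excess over $62,200 is $175; credit = $300 − $175 = $125.
Difference: |$0 − $125| = $125.

$125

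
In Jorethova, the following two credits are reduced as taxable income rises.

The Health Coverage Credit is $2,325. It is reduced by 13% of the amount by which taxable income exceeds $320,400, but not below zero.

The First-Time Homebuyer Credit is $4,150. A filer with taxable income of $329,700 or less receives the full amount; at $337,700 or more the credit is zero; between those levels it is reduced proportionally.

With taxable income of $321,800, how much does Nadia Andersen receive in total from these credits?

$6,293

Health Coverage Credit: 13% of the $1,400 excess over $320,400 is $182; credit = $2,325 − $182 = $2,143.
First-Time Homebuyer Credit: $321,800 is at or below the $329,700 threshold, so the full $4,150 applies.
Total: $2,143 + $4,150 = $6,293.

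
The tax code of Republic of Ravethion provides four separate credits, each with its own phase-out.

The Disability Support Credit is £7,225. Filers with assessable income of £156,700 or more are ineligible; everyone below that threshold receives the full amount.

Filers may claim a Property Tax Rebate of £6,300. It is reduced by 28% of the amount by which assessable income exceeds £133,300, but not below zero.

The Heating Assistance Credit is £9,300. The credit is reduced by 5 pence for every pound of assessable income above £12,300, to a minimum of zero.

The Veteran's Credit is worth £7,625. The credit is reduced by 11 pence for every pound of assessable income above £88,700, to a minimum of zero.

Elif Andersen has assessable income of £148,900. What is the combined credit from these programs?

Disability Support Credit: £148,900 is below the £156,700 cutoff, so the full £7,225 applies.
Property Tax Rebate: 28% of the £15,600 excess over £133,300 is £4,368; credit = £6,300 − £4,368 = £1,932.
Heating Assistance Credit: 5% of the £136,600 excess over £12,300 is £6,830; credit = £9,300 − £6,830 = £2,470.
Veteran's Credit: 11% of the £60,200 excess over £88,700 is £6,622; credit = £7,625 − £6,622 = £1,003.
Total: £7,225 + £1,932 + £2,470 + £1,003 = £12,630.

£12,630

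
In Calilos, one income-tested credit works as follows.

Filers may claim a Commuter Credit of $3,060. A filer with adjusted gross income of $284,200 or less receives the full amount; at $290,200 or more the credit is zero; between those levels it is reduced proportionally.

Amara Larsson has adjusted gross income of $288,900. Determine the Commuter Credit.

$663

Commuter Credit: $288,900 is $4,700 into a $6,000 phase-out range, leaving 1,300/6,000 of the credit: $3,060 × 1,300/6,000 = $663.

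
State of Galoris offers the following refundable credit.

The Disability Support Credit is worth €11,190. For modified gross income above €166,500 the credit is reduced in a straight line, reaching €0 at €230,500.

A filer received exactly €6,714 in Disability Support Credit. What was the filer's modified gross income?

€6,714 is 6,714/11,190 of the full €11,190, so 4,476/11,190 of the €64,000 range has been used: income = €166,500 + €64,000 × 4,476/11,190 = €192,100.

€192,100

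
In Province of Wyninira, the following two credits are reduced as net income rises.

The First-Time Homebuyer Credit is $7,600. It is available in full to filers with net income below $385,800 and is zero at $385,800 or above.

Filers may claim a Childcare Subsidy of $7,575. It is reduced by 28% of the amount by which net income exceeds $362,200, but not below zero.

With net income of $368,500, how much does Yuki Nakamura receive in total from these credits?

$13,411

First-Time Homebuyer Credit: $368,500 is below the $385,800 cutoff, so the full $7,600 applies.
Childcare Subsidy: 28% of the $6,300 excess over $362,200 is $1,764; credit = $7,575 − $1,764 = $5,811.
Total: $7,600 + $5,811 = $13,411.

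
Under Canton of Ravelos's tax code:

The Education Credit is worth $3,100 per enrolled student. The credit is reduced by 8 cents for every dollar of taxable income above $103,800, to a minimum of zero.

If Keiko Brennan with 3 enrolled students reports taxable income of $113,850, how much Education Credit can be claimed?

$8,496

Education Credit: base = 3 × $3,100 = $9,300. 8% of the $10,050 excess over $103,800 is $804; credit = $9,300 − $804 = $8,496.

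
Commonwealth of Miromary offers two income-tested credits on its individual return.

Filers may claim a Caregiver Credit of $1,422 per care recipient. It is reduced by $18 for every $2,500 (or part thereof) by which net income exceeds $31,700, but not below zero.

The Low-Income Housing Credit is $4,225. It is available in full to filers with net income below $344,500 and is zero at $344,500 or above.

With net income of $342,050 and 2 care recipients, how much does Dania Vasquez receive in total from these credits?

$4,819

Caregiver Credit: base = 2 × $1,422 = $2,844. income exceeds $31,700 by $310,350, which is 125 full-or-partial $2,500 increments; reduction = 125 × $18 = $2,250, leaving $594.
Low-Income Housing Credit: $342,050 is below the $344,500 cutoff, so the full $4,225 applies.
Total: $594 + $4,225 = $4,819.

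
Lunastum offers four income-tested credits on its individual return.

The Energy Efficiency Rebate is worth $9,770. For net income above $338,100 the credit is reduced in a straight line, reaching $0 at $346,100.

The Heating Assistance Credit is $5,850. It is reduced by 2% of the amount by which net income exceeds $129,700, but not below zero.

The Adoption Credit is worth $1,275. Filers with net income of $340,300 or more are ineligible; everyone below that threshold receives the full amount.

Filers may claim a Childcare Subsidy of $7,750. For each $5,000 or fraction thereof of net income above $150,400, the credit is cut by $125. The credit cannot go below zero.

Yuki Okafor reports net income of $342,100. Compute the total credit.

$9,362

Energy Efficiency Rebate: $342,100 is $4,000 into a $8,000 phase-out range, leaving 4,000/8,000 of the credit: $9,770 × 4,000/8,000 = $4,885.
Heating Assistance Credit: 2% of the $212,400 excess over $129,700 is $4,248; credit = $5,850 − $4,248 = $1,602.
Adoption Credit: $342,100 meets or exceeds the $340,300 cutoff, so the credit is $0.
Childcare Subsidy: income exceeds $150,400 by $191,700, which is 39 full-or-partial $5,000 increments; reduction = 39 × $125 = $4,875, leaving $2,875.
Total: $4,885 + $1,602 + $0 + $2,875 = $9,362.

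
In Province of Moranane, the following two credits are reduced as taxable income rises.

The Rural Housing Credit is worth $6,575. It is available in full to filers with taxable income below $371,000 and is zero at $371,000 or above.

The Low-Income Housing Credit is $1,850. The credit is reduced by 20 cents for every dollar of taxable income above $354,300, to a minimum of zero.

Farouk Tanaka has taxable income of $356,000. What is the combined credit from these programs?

Rural Housing Credit: $356,000 is below the $371,000 cutoff, so the full $6,575 applies.
Low-Income Housing Credit: 20% of the $1,700 excess over $354,300 is $340; credit = $1,850 − $340 = $1,510.
Total: $6,575 + $1,510 = $8,085.

$8,085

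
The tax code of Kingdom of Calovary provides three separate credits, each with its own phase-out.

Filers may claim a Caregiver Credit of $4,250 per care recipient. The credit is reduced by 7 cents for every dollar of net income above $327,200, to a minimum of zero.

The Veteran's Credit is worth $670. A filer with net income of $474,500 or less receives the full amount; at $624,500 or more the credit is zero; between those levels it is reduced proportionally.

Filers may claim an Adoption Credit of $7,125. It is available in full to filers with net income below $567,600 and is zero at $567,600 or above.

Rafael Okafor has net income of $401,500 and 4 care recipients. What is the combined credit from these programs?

Caregiver Credit: base = 4 × $4,250 = $17,000. 7% of the $74,300 excess over $327,200 is $5,201; credit = $17,000 − $5,201 = $11,799.
Veteran's Credit: $401,500 is at or below the $474,500 threshold, so the full $670 applies.
Adoption Credit: $401,500 is below the $567,600 cutoff, so the full $7,125 applies.
Total: $11,799 + $670 + $7,125 = $19,594.

$19,594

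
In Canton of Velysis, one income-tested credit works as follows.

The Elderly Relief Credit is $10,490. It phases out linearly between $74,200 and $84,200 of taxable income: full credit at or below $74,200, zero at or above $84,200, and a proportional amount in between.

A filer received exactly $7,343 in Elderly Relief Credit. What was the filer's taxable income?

$77,200

$7,343 is 7,343/10,490 of the full $10,490, so 3,147/10,490 of the $10,000 range has been used: income = $74,200 + $10,000 × 3,147/10,490 = $77,200.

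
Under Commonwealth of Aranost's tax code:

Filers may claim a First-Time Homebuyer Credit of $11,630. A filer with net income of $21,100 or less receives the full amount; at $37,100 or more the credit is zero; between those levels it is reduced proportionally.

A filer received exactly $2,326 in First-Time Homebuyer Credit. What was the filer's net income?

$33,900

$2,326 is 2,326/11,630 of the full $11,630, so 9,304/11,630 of the $16,000 range has been used: income = $21,100 + $16,000 × 9,304/11,630 = $33,900.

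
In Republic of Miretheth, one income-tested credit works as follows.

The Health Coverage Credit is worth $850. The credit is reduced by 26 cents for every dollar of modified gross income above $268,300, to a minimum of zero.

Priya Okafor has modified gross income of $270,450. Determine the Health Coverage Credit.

Health Coverage Credit: 26% of the $2,150 excess over $268,300 is $559; credit = $850 − $559 = $291.

$291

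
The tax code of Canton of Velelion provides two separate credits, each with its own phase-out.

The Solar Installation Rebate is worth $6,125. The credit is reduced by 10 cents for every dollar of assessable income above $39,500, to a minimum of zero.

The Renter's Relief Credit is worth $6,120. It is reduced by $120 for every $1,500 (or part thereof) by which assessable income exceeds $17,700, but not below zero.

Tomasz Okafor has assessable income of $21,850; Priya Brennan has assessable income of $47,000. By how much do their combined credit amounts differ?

Tomasz ($21,850): Solar Installation Rebate: $21,850 is at or below the $39,500 threshold, so the full $6,125 applies. Renter's Relief Credit: income exceeds $17,700 by $4,150, which is 3 full-or-partial $1,500 increments; reduction = 3 × $120 = $360, leaving $5,760. total $6,125 + $5,760 = $11,885
Priya ($47,000): Solar Installation Rebate: 10% of the $7,500 excess over $39,500 is $750; credit = $6,125 − $750 = $5,375. Renter's Relief Credit: income exceeds $17,700 by $29,300, which is 20 full-or-partial $1,500 increments; reduction = 20 × $120 = $2,400, leaving $3,720. total $5,375 + $3,720 = $9,095
Difference: |$11,885 − $9,095| = $2,790.

$2,790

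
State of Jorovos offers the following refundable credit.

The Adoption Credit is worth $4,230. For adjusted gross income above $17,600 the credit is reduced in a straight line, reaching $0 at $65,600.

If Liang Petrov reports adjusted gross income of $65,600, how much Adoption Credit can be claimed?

$0

Adoption Credit: $65,600 is at or above $65,600, so the credit is $0.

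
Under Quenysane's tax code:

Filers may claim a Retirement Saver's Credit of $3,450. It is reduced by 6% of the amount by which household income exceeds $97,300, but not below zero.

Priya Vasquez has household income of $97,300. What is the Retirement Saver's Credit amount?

$3,450

Retirement Saver's Credit: $97,300 is at or below the $97,300 threshold, so the full $3,450 applies.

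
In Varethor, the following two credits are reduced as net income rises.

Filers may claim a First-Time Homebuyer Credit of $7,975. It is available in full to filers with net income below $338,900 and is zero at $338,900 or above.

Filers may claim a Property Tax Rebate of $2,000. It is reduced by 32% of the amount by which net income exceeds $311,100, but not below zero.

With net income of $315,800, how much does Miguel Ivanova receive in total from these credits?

First-Time Homebuyer Credit: $315,800 is below the $338,900 cutoff, so the full $7,975 applies.
Property Tax Rebate: 32% of the $4,700 excess over $311,100 is $1,504; credit = $2,000 − $1,504 = $496.
Total: $7,975 + $496 = $8,471.

$8,471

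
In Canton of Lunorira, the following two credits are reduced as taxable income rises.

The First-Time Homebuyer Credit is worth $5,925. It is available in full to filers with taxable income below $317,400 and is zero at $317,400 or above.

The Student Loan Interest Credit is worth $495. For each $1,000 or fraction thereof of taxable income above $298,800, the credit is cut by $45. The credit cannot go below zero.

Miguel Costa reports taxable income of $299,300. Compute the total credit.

First-Time Homebuyer Credit: $299,300 is below the $317,400 cutoff, so the full $5,925 applies.
Student Loan Interest Credit: income exceeds $298,800 by $500, which is 1 full-or-partial $1,000 increment; reduction = 1 × $45 = $45, leaving $450.
Total: $5,925 + $450 = $6,375.

$6,375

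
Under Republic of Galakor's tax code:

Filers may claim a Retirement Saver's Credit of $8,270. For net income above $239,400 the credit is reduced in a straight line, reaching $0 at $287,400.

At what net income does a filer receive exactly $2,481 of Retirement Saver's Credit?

$273,000

$2,481 is 2,481/8,270 of the full $8,270, so 5,789/8,270 of the $48,000 range has been used: income = $239,400 + $48,000 × 5,789/8,270 = $273,000.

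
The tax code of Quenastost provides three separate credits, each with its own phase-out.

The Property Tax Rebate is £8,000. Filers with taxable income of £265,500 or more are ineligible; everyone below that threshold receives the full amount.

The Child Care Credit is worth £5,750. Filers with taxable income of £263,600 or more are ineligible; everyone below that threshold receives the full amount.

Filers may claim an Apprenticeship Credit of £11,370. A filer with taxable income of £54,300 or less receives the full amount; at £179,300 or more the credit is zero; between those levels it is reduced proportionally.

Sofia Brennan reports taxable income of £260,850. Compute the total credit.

Property Tax Rebate: £260,850 is below the £265,500 cutoff, so the full £8,000 applies.
Child Care Credit: £260,850 is below the £263,600 cutoff, so the full £5,750 applies.
Apprenticeship Credit: £260,850 is at or above £179,300, so the credit is £0.
Total: £8,000 + £5,750 + £0 = £13,750.

£13,750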